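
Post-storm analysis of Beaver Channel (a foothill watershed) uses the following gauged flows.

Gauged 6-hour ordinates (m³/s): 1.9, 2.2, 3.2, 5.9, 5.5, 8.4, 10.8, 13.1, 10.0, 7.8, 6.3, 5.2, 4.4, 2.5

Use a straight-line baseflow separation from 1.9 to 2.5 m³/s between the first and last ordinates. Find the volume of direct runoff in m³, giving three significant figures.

V ≈ 1.22 × 10^6 m³

Direct-runoff ordinates (Q − Q_b): 0.00, 0.25, 1.21, 3.86, 3.42, 6.27, 8.62, 10.88, 7.73, 5.48, 3.94, 2.79, 1.95, 0.00 m³/s.
ΣQ_DR = 56.40 m³/s.
With Δt = 6 h = 21600 s, V = ΣQ_DR · Δt = 56.40 × 21600 = 1.22 × 10^6 m³.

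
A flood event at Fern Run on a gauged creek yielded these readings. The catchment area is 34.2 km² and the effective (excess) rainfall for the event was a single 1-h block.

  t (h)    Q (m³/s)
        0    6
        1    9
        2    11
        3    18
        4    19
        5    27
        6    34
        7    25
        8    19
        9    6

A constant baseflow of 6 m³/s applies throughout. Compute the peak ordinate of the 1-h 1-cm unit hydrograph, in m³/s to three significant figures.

U_p ≈ 23.3 m³/s

Direct runoff: 0.0, 3.0, 5.0, 12.0, 13.0, 21.0, 28.0, 19.0, 13.0, 0.0 m³/s; ΣQ_DR = 114.0 m³/s, peak = 28.0 m³/s.
Runoff depth d = ΣQ_DR·Δt / A = 114.0 × 3600 / (34.2 km²) = 12.00 mm.
The 1-cm UH is the DRH scaled by (10 mm)/d, so U_p = 28.0 × 10/12.00 = 23.3 m³/s.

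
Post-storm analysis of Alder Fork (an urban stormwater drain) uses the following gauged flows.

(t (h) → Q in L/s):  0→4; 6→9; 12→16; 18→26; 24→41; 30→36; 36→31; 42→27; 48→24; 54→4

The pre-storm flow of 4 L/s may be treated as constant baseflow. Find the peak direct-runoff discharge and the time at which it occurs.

Q_p = 37.0 L/s at t = 24 h

Subtracting baseflow gives direct-runoff ordinates: 0.0, 5.0, 12.0, 22.0, 37.0, 32.0, 27.0, 23.0, 20.0, 0.0 L/s.
The maximum is 37.0 L/s, occurring at the reading for t = 24 h.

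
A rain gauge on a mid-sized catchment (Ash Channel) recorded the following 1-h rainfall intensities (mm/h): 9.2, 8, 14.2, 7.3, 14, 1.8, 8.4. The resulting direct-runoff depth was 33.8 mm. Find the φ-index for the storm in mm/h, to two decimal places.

Only the 6 blocks with intensity above φ contribute runoff: 9.2, 8, 14.2, 7.3, 14, 8.4 mm/h.
Σ(I−φ)·Δt = d  ⇒  (9.2+8+14.2+7.3+14+8.4 − 6φ)·1 = 33.8
φ = (61.10 − 33.8/1) / 6 = 4.55 mm/h.

φ ≈ 4.55 mm/h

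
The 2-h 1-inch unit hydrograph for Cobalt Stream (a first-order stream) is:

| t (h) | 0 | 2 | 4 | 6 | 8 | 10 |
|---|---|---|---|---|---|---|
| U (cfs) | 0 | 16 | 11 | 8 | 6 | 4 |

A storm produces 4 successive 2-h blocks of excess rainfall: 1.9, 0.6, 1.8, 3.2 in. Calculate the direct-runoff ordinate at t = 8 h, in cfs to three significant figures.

By discrete convolution, Q_j = Σ (P_i / 1 in) · U_{j−i}.
At t = 8 h (j=4): Q = (1.9/1)·6 + (0.6/1)·8 + (1.8/1)·11 + (3.2/1)·16 = 87.2 cfs.

Q ≈ 87.2 cfs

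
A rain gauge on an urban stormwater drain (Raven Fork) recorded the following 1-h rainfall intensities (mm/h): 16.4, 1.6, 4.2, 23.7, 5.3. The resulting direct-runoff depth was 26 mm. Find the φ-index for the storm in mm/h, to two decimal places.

Only the 2 blocks with intensity above φ contribute runoff: 16.4, 23.7 mm/h.
Σ(I−φ)·Δt = d  ⇒  (16.4+23.7 − 2φ)·1 = 26
φ = (40.10 − 26/1) / 2 = 7.05 mm/h.

φ ≈ 7.05 mm/h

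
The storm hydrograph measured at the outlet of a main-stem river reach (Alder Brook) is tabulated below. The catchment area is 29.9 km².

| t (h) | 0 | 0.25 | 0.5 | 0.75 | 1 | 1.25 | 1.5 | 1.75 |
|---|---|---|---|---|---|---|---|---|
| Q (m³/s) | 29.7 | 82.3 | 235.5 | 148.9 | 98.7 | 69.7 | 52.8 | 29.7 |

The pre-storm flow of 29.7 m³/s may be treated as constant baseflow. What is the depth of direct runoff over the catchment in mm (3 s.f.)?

Direct runoff: 0.0, 52.6, 205.8, 119.2, 69.0, 40.0, 23.1, 0.0 m³/s; ΣQ_DR = 509.7 m³/s.
V = ΣQ_DR · Δt = 509.7 × 900 s = 4.587 × 10^5 m³.
Over A = 29.9 km², depth = V / A = 15.3 mm.

d ≈ 15.3 mm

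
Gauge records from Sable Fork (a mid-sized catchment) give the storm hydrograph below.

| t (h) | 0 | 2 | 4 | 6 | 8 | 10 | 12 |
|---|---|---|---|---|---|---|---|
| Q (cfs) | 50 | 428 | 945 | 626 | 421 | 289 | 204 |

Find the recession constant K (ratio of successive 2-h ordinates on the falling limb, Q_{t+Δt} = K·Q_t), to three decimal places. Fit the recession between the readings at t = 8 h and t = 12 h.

Using the recession-limb readings at t = 8 h and t = 12 h: Q falls from 421 to 204 cfs over 2 intervals.
K = (Q₂/Q₁)^(1/2) = (204/421)^(1/2) = 0.696.

K ≈ 0.696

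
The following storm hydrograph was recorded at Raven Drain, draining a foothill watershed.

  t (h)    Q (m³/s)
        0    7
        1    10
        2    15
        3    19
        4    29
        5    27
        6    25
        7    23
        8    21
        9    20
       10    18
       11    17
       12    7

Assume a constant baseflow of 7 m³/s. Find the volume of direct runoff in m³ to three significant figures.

Direct-runoff ordinates (Q − Q_b): 0.0, 3.0, 8.0, 12.0, 22.0, 20.0, 18.0, 16.0, 14.0, 13.0, 11.0, 10.0, 0.0 m³/s.
ΣQ_DR = 147.0 m³/s.
With Δt = 1 h = 3600 s, V = ΣQ_DR · Δt = 147.0 × 3600 = 5.29 × 10^5 m³.

V ≈ 5.29 × 10^5 m³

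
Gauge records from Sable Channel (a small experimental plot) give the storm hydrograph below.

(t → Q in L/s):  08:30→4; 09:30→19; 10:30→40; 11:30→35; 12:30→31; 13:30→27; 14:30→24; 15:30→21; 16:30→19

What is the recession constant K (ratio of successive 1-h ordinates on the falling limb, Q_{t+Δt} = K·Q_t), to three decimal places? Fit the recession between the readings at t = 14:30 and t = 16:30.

Using the recession-limb readings at t = 14:30 and t = 16:30: Q falls from 24 to 19 L/s over 2 intervals.
K = (Q₂/Q₁)^(1/2) = (19/24)^(1/2) = 0.890.

K ≈ 0.890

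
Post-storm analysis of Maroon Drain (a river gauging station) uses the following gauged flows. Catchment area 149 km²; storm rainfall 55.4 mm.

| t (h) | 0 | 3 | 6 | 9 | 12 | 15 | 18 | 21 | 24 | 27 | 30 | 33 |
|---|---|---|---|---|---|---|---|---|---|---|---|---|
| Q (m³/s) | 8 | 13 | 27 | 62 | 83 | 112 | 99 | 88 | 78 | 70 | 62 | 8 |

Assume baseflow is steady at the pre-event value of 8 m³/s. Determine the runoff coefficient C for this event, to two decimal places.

ΣQ_DR = 614.0 m³/s; V = ΣQ_DR·Δt = 6.631 × 10^6 m³.
Runoff depth d = V / A = 44.50 mm.
C = d / P = 44.50 / 55.4 = 0.80.

C ≈ 0.80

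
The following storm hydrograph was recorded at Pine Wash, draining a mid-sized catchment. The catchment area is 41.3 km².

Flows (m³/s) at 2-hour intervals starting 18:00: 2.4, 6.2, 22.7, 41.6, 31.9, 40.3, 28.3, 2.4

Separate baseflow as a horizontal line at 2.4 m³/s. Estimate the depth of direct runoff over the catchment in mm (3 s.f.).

d ≈ 27.3 mm

Direct runoff: 0.0, 3.8, 20.3, 39.2, 29.5, 37.9, 25.9, 0.0 m³/s; ΣQ_DR = 156.6 m³/s.
V = ΣQ_DR · Δt = 156.6 × 7200 s = 1.128 × 10^6 m³.
Over A = 41.3 km², depth = V / A = 27.3 mm.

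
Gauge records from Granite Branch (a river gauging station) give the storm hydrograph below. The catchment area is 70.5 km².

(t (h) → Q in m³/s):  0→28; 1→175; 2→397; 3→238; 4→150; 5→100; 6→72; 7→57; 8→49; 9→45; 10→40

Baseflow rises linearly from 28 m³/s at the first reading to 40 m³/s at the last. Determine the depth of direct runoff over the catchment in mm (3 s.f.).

Direct runoff: 0.00, 145.80, 366.60, 206.40, 117.20, 66.00, 36.80, 20.60, 11.40, 6.20, 0.00 m³/s; ΣQ_DR = 977.0 m³/s.
V = ΣQ_DR · Δt = 977.0 × 3600 s = 3.517 × 10^6 m³.
Over A = 70.5 km², depth = V / A = 49.9 mm.

d ≈ 49.9 mm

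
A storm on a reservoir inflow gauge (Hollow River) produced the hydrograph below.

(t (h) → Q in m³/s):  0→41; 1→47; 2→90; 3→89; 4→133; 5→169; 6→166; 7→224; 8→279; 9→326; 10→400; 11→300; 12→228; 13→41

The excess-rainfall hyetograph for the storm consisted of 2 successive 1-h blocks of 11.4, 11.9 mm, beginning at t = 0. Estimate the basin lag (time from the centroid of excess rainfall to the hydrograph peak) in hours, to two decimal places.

t_L ≈ 8.99 h

Centroid of excess rainfall: t_c = Σ P_i·t̄_i / ΣP_i = 1.0107 h (block centres at 0.5, 1.5 h).
Hydrograph peak occurs at t = 10 h, so basin lag t_L = 10 − 1.0107 = 8.99 h.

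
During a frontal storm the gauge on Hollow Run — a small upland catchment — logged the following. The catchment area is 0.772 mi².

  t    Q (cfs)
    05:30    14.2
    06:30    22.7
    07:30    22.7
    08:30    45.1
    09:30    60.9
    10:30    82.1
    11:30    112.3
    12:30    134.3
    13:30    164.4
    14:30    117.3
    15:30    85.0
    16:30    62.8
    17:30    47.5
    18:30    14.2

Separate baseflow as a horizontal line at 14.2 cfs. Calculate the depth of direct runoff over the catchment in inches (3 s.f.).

Direct runoff: 0.0, 8.5, 8.5, 30.9, 46.7, 67.9, 98.1, 120.1, 150.2, 103.1, 70.8, 48.6, 33.3, 0.0 cfs; ΣQ_DR = 786.7 cfs.
V = ΣQ_DR · Δt = 786.7 × 3600 s = 2.832 × 10^6 ft³.
Over A = 0.772 mi², depth = V / A = 1.58 in.

d ≈ 1.58 in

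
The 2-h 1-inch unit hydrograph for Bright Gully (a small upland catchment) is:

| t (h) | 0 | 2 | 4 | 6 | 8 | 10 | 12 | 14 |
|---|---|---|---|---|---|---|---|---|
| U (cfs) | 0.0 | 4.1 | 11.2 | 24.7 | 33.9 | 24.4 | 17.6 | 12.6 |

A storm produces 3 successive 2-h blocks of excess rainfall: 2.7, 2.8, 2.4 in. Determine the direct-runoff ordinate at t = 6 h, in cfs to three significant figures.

Q ≈ 108 cfs

By discrete convolution, Q_j = Σ (P_i / 1 in) · U_{j−i}.
At t = 6 h (j=3): Q = (2.7/1)·24.7 + (2.8/1)·11.2 + (2.4/1)·4.1 = 108 cfs.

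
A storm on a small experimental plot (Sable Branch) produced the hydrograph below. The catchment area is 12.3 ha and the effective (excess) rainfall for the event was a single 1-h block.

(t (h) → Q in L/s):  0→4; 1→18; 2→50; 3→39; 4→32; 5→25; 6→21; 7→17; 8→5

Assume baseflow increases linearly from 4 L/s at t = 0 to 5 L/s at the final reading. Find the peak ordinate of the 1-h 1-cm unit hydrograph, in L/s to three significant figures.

U_p ≈ 91.7 L/s

Direct runoff: 0.00, 13.88, 45.75, 34.62, 27.50, 20.38, 16.25, 12.12, 0.00 L/s; ΣQ_DR = 170.5 L/s, peak = 45.75 L/s.
Runoff depth d = ΣQ_DR·Δt / A = 170.5 × 3600 / (12.3 ha) = 4.990 mm.
The 1-cm UH is the DRH scaled by (10 mm)/d, so U_p = 45.75 × 10/4.990 = 91.7 L/s.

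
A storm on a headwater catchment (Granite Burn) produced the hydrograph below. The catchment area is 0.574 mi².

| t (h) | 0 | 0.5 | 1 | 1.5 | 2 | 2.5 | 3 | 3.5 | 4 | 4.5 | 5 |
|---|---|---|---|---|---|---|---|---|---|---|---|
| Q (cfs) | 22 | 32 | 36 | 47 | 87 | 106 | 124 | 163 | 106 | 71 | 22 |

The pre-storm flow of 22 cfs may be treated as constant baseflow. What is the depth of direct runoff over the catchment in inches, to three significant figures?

Direct runoff: 0.0, 10.0, 14.0, 25.0, 65.0, 84.0, 102.0, 141.0, 84.0, 49.0, 0.0 cfs; ΣQ_DR = 574.0 cfs.
V = ΣQ_DR · Δt = 574.0 × 1800 s = 1.033 × 10^6 ft³.
Over A = 0.574 mi², depth = V / A = 0.775 in.

d ≈ 0.775 in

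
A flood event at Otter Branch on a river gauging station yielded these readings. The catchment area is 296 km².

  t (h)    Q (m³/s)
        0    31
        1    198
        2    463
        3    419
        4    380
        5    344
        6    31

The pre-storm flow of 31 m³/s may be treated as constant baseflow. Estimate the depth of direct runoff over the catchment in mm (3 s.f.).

Direct runoff: 0.0, 167.0, 432.0, 388.0, 349.0, 313.0, 0.0 m³/s; ΣQ_DR = 1649 m³/s.
V = ΣQ_DR · Δt = 1649 × 3600 s = 5.936 × 10^6 m³.
Over A = 296 km², depth = V / A = 20.1 mm.

d ≈ 20.1 mm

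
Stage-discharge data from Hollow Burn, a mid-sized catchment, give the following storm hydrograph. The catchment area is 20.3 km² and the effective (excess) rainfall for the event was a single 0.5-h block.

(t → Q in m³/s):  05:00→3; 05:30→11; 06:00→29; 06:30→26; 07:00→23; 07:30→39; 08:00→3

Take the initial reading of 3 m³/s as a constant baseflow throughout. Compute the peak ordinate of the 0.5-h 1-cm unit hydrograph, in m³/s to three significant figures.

Direct runoff: 0.0, 8.0, 26.0, 23.0, 20.0, 36.0, 0.0 m³/s; ΣQ_DR = 113.0 m³/s, peak = 36.0 m³/s.
Runoff depth d = ΣQ_DR·Δt / A = 113.0 × 1800 / (20.3 km²) = 10.02 mm.
The 1-cm UH is the DRH scaled by (10 mm)/d, so U_p = 36.0 × 10/10.02 = 35.9 m³/s.

U_p ≈ 35.9 m³/s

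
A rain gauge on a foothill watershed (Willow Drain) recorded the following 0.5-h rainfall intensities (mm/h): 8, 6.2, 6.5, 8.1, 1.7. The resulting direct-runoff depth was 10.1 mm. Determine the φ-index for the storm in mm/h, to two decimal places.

φ ≈ 2.15 mm/h

Only the 4 blocks with intensity above φ contribute runoff: 8, 6.2, 6.5, 8.1 mm/h.
Σ(I−φ)·Δt = d  ⇒  (8+6.2+6.5+8.1 − 4φ)·0.5 = 10.1
φ = (28.80 − 10.1/0.5) / 4 = 2.15 mm/h.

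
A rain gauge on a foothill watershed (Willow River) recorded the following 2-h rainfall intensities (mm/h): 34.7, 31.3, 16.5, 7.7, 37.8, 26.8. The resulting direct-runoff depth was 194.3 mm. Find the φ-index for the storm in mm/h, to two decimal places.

Only the 5 blocks with intensity above φ contribute runoff: 34.7, 31.3, 16.5, 37.8, 26.8 mm/h.
Σ(I−φ)·Δt = d  ⇒  (34.7+31.3+16.5+37.8+26.8 − 5φ)·2 = 194.3
φ = (147.1 − 194.3/2) / 5 = 9.99 mm/h.

φ ≈ 9.99 mm/h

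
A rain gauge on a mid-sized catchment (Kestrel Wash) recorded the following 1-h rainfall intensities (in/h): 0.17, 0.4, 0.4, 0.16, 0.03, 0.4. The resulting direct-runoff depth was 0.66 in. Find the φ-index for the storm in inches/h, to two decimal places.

Only the 3 blocks with intensity above φ contribute runoff: 0.4, 0.4, 0.4 in/h.
Σ(I−φ)·Δt = d  ⇒  (0.4+0.4+0.4 − 3φ)·1 = 0.66
φ = (1.200 − 0.66/1) / 3 = 0.18 in/h.

φ ≈ 0.18 in/h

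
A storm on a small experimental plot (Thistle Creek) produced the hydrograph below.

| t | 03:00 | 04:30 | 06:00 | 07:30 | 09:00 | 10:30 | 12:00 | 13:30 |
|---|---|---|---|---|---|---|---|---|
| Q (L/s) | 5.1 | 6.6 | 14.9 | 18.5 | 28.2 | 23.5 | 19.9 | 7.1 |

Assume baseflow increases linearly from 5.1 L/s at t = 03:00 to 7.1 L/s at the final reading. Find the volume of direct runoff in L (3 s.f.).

V ≈ 4.05 × 10^5 L

Direct-runoff ordinates (Q − Q_b): 0.00, 1.21, 9.23, 12.54, 21.96, 16.97, 13.09, 0.00 L/s.
ΣQ_DR = 75.00 L/s.
With Δt = 1.5 h = 5400 s, V = ΣQ_DR · Δt = 75.00 × 5400 = 4.05 × 10^5 L.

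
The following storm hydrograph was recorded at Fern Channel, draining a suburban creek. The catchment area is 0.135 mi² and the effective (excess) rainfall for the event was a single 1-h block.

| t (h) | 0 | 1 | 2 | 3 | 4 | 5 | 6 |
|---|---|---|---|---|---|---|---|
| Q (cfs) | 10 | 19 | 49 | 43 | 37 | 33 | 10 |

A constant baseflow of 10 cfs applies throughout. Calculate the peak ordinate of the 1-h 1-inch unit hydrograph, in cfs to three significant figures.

Direct runoff: 0.0, 9.0, 39.0, 33.0, 27.0, 23.0, 0.0 cfs; ΣQ_DR = 131.0 cfs, peak = 39.0 cfs.
Runoff depth d = ΣQ_DR·Δt / A = 131.0 × 3600 / (0.135 mi²) = 1.504 in.
The 1-inch UH is the DRH scaled by (1 in)/d, so U_p = 39.0 × 1/1.504 = 25.9 cfs.

U_p ≈ 25.9 cfs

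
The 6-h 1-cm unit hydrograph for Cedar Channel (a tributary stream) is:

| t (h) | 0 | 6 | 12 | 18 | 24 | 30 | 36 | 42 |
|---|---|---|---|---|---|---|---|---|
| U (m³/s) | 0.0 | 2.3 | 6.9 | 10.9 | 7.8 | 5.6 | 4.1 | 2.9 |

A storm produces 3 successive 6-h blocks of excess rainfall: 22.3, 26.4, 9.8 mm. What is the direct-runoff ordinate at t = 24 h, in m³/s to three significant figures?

By discrete convolution, Q_j = Σ (P_i / 10 mm) · U_{j−i}.
At t = 24 h (j=4): Q = (22.3/10)·7.8 + (26.4/10)·10.9 + (9.8/10)·6.9 = 52.9 m³/s.

Q ≈ 52.9 m³/s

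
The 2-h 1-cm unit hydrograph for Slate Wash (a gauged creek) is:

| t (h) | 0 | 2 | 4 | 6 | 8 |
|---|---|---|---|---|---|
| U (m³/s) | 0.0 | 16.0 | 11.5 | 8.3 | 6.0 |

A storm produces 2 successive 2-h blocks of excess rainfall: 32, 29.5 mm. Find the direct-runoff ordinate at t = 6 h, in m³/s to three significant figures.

Q ≈ 60.5 m³/s

By discrete convolution, Q_j = Σ (P_i / 10 mm) · U_{j−i}.
At t = 6 h (j=3): Q = (32/10)·8.3 + (29.5/10)·11.5 = 60.5 m³/s.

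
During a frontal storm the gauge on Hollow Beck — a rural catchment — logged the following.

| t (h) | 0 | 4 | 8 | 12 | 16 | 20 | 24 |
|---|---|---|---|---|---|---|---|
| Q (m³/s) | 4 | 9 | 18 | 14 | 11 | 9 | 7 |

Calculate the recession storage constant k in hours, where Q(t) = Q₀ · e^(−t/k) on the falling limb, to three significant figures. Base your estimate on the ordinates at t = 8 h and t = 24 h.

k ≈ 16.9 h

On the falling limb, Q drops from 18 to 7 m³/s between t = 8 h and t = 24 h (Δt = 16 h).
k = −Δt / ln(Q₂/Q₁) = −16 / ln(7/18) = 16.9 h.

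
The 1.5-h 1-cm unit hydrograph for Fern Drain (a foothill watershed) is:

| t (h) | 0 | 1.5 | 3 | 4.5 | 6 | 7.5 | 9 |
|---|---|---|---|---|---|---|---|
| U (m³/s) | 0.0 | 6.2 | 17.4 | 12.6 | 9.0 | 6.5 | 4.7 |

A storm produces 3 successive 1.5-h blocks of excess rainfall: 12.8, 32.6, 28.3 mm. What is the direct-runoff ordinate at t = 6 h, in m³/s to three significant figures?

Q ≈ 102 m³/s

By discrete convolution, Q_j = Σ (P_i / 10 mm) · U_{j−i}.
At t = 6 h (j=4): Q = (12.8/10)·9.0 + (32.6/10)·12.6 + (28.3/10)·17.4 = 102 m³/s.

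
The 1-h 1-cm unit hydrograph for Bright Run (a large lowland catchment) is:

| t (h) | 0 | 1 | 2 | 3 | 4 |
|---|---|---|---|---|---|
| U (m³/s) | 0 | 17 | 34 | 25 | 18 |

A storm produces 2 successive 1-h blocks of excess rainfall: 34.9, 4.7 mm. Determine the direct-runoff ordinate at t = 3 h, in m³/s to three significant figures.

Q ≈ 103 m³/s

By discrete convolution, Q_j = Σ (P_i / 10 mm) · U_{j−i}.
At t = 3 h (j=3): Q = (34.9/10)·25 + (4.7/10)·34 = 103 m³/s.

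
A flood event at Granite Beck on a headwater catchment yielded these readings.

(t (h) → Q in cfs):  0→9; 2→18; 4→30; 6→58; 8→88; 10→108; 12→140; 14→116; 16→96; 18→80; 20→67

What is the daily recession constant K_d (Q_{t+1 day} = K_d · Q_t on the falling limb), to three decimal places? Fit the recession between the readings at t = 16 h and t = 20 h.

Between t = 16 h and t = 20 h the flow falls from 96 to 67 cfs over 2×2 h = 4 h.
Per-interval ratio K = (67/96)^(1/2) = 0.8354; K_d = K^(24/2) = 0.116.

K_d ≈ 0.116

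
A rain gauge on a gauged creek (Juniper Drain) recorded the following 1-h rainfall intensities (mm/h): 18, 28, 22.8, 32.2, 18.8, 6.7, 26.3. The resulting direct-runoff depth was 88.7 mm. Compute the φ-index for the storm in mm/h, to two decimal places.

Only the 6 blocks with intensity above φ contribute runoff: 18, 28, 22.8, 32.2, 18.8, 26.3 mm/h.
Σ(I−φ)·Δt = d  ⇒  (18+28+22.8+32.2+18.8+26.3 − 6φ)·1 = 88.7
φ = (146.1 − 88.7/1) / 6 = 9.57 mm/h.

φ ≈ 9.57 mm/h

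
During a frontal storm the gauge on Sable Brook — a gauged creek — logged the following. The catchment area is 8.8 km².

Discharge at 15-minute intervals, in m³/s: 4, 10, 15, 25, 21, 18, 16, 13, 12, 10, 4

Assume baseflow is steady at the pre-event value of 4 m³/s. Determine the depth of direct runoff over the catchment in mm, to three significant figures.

Direct runoff: 0.0, 6.0, 11.0, 21.0, 17.0, 14.0, 12.0, 9.0, 8.0, 6.0, 0.0 m³/s; ΣQ_DR = 104.0 m³/s.
V = ΣQ_DR · Δt = 104.0 × 900 s = 93600 m³.
Over A = 8.8 km², depth = V / A = 10.6 mm.

d ≈ 10.6 mm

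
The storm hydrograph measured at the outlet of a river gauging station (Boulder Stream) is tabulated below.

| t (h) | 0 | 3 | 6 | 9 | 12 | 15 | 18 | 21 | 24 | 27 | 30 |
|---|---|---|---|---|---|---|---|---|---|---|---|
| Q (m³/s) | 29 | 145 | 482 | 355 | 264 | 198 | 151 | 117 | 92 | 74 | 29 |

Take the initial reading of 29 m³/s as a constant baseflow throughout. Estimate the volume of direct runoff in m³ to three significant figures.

V ≈ 1.75 × 10^7 m³

Direct-runoff ordinates (Q − Q_b): 0.0, 116.0, 453.0, 326.0, 235.0, 169.0, 122.0, 88.0, 63.0, 45.0, 0.0 m³/s.
ΣQ_DR = 1617 m³/s.
With Δt = 3 h = 10800 s, V = ΣQ_DR · Δt = 1617 × 10800 = 1.75 × 10^7 m³.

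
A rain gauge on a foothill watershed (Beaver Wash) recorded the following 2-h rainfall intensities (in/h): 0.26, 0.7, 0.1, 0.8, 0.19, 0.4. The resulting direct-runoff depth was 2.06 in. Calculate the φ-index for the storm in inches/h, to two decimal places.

φ ≈ 0.29 in/h

Only the 3 blocks with intensity above φ contribute runoff: 0.7, 0.8, 0.4 in/h.
Σ(I−φ)·Δt = d  ⇒  (0.7+0.8+0.4 − 3φ)·2 = 2.06
φ = (1.900 − 2.06/2) / 3 = 0.29 in/h.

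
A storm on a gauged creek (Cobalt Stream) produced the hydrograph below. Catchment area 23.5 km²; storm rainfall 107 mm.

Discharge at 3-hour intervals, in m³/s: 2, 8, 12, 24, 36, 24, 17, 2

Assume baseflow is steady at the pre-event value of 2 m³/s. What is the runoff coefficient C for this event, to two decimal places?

C ≈ 0.47

ΣQ_DR = 109.0 m³/s; V = ΣQ_DR·Δt = 1.177 × 10^6 m³.
Runoff depth d = V / A = 50.09 mm.
C = d / P = 50.09 / 107 = 0.47.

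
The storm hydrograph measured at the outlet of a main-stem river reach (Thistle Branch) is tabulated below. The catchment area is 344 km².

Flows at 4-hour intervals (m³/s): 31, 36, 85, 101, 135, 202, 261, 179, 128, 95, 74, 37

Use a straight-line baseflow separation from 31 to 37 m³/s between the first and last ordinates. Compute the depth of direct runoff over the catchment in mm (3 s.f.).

Direct runoff: 0.00, 4.45, 52.91, 68.36, 101.82, 168.27, 226.73, 144.18, 92.64, 59.09, 37.55, 0.00 m³/s; ΣQ_DR = 956.0 m³/s.
V = ΣQ_DR · Δt = 956.0 × 14400 s = 1.377 × 10^7 m³.
Over A = 344 km², depth = V / A = 40.0 mm.

d ≈ 40.0 mm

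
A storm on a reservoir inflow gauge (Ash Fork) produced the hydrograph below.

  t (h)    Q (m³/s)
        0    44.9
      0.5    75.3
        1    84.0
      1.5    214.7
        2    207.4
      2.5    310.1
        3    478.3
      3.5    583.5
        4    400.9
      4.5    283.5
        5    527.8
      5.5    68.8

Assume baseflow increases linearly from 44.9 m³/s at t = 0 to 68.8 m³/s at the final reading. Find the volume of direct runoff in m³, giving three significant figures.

Direct-runoff ordinates (Q − Q_b): 0.00, 28.23, 34.75, 163.28, 153.81, 254.34, 420.36, 523.39, 338.62, 219.05, 461.17, 0.00 m³/s.
ΣQ_DR = 2597 m³/s.
With Δt = 0.5 h = 1800 s, V = ΣQ_DR · Δt = 2597 × 1800 = 4.67 × 10^6 m³.

V ≈ 4.67 × 10^6 m³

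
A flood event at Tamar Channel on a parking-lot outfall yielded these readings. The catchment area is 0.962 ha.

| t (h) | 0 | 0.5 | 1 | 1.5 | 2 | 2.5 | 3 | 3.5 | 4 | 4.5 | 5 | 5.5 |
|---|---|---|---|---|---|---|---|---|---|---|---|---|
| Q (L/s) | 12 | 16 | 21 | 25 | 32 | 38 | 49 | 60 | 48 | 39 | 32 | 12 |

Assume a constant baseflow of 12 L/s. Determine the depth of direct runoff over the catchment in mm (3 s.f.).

Direct runoff: 0.0, 4.0, 9.0, 13.0, 20.0, 26.0, 37.0, 48.0, 36.0, 27.0, 20.0, 0.0 L/s; ΣQ_DR = 240.0 L/s.
V = ΣQ_DR · Δt = 240.0 × 1800 s = 4.320 × 10^5 L.
Over A = 0.962 ha, depth = V / A = 44.9 mm.

d ≈ 44.9 mm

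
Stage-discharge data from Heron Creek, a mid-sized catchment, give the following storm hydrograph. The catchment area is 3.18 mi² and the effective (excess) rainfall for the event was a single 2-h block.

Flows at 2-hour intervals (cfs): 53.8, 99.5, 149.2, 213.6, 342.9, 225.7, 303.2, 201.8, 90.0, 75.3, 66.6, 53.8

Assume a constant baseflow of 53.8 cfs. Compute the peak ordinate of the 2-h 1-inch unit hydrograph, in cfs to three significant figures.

U_p ≈ 241 cfs

Direct runoff: 0.0, 45.7, 95.4, 159.8, 289.1, 171.9, 249.4, 148.0, 36.2, 21.5, 12.8, 0.0 cfs; ΣQ_DR = 1230 cfs, peak = 289.1 cfs.
Runoff depth d = ΣQ_DR·Δt / A = 1230 × 7200 / (3.18 mi²) = 1.199 in.
The 1-inch UH is the DRH scaled by (1 in)/d, so U_p = 289.1 × 1/1.199 = 241 cfs.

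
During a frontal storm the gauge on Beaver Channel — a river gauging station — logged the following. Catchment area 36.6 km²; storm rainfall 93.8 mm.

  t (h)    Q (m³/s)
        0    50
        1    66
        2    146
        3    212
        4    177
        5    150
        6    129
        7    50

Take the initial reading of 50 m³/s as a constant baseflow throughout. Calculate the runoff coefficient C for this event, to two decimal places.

ΣQ_DR = 580.0 m³/s; V = ΣQ_DR·Δt = 2.088 × 10^6 m³.
Runoff depth d = V / A = 57.05 mm.
C = d / P = 57.05 / 93.8 = 0.61.

C ≈ 0.61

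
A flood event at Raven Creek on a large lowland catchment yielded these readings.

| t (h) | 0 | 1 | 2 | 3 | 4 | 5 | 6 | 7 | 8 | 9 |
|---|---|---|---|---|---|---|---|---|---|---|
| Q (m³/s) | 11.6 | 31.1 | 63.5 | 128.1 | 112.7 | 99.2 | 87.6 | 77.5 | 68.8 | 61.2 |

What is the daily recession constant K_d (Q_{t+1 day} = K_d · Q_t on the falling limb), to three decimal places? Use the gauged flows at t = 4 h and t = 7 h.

K_d ≈ 0.050

Between t = 4 h and t = 7 h the flow falls from 112.7 to 77.5 m³/s over 3×1 h = 3 h.
Per-interval ratio K = (77.5/112.7)^(1/3) = 0.8827; K_d = K^(24/1) = 0.050.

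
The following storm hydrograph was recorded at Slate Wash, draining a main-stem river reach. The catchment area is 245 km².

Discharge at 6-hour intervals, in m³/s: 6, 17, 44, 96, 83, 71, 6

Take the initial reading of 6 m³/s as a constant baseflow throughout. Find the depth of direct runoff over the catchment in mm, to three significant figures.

d ≈ 24.8 mm

Direct runoff: 0.0, 11.0, 38.0, 90.0, 77.0, 65.0, 0.0 m³/s; ΣQ_DR = 281.0 m³/s.
V = ΣQ_DR · Δt = 281.0 × 21600 s = 6.070 × 10^6 m³.
Over A = 245 km², depth = V / A = 24.8 mm.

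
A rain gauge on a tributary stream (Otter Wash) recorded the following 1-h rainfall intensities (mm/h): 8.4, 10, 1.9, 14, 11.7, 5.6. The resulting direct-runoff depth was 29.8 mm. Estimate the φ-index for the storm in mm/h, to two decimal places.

Only the 5 blocks with intensity above φ contribute runoff: 8.4, 10, 14, 11.7, 5.6 mm/h.
Σ(I−φ)·Δt = d  ⇒  (8.4+10+14+11.7+5.6 − 5φ)·1 = 29.8
φ = (49.70 − 29.8/1) / 5 = 3.98 mm/h.

φ ≈ 3.98 mm/h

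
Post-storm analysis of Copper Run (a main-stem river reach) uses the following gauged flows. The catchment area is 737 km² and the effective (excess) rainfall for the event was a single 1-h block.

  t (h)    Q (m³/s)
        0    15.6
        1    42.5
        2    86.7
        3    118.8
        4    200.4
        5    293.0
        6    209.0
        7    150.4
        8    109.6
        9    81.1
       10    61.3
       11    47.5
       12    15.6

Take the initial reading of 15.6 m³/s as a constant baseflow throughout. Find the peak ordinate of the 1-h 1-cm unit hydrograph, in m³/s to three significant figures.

U_p ≈ 462 m³/s

Direct runoff: 0.0, 26.9, 71.1, 103.2, 184.8, 277.4, 193.4, 134.8, 94.0, 65.5, 45.7, 31.9, 0.0 m³/s; ΣQ_DR = 1229 m³/s, peak = 277.4 m³/s.
Runoff depth d = ΣQ_DR·Δt / A = 1229 × 3600 / (737 km²) = 6.002 mm.
The 1-cm UH is the DRH scaled by (10 mm)/d, so U_p = 277.4 × 10/6.002 = 462 m³/s.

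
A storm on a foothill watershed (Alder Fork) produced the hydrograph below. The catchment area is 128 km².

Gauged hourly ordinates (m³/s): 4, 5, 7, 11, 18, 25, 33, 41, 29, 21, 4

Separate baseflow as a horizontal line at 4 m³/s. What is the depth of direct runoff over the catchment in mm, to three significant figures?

Direct runoff: 0.0, 1.0, 3.0, 7.0, 14.0, 21.0, 29.0, 37.0, 25.0, 17.0, 0.0 m³/s; ΣQ_DR = 154.0 m³/s.
V = ΣQ_DR · Δt = 154.0 × 3600 s = 5.544 × 10^5 m³.
Over A = 128 km², depth = V / A = 4.33 mm.

d ≈ 4.33 mm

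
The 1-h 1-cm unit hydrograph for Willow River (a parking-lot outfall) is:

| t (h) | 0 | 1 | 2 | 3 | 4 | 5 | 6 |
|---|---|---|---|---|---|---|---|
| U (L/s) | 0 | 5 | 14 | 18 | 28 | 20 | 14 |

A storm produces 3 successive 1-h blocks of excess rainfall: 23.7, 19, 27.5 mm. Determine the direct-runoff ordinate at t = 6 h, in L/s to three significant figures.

Q ≈ 148 L/s

By discrete convolution, Q_j = Σ (P_i / 10 mm) · U_{j−i}.
At t = 6 h (j=6): Q = (23.7/10)·14 + (19/10)·20 + (27.5/10)·28 = 148 L/s.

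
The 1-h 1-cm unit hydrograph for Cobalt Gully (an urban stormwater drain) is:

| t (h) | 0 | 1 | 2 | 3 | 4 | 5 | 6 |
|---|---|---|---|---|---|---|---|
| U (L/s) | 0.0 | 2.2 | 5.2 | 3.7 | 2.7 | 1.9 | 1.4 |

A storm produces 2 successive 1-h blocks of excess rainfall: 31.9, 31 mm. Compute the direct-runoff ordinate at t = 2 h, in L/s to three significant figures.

By discrete convolution, Q_j = Σ (P_i / 10 mm) · U_{j−i}.
At t = 2 h (j=2): Q = (31.9/10)·5.2 + (31/10)·2.2 = 23.4 L/s.

Q ≈ 23.4 L/s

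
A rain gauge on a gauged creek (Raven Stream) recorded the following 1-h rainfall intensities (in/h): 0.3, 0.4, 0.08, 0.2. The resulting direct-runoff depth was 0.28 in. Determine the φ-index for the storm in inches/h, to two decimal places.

φ ≈ 0.21 in/h

Only the 2 blocks with intensity above φ contribute runoff: 0.3, 0.4 in/h.
Σ(I−φ)·Δt = d  ⇒  (0.3+0.4 − 2φ)·1 = 0.28
φ = (0.7000 − 0.28/1) / 2 = 0.21 in/h.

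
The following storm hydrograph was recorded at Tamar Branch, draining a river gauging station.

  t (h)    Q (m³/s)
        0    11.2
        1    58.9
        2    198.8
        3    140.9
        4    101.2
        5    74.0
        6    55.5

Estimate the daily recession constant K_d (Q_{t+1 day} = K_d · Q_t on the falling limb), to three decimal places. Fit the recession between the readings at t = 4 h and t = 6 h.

Between t = 4 h and t = 6 h the flow falls from 101.2 to 55.5 m³/s over 2×1 h = 2 h.
Per-interval ratio K = (55.5/101.2)^(1/2) = 0.7406; K_d = K^(24/1) = 0.001.

K_d ≈ 0.001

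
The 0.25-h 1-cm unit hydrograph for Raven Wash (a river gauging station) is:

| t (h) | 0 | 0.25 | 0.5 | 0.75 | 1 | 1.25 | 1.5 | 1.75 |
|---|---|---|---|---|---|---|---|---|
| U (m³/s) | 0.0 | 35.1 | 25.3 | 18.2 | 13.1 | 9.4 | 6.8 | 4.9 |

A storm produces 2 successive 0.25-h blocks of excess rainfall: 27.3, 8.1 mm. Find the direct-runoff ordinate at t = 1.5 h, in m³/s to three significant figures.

By discrete convolution, Q_j = Σ (P_i / 10 mm) · U_{j−i}.
At t = 1.5 h (j=6): Q = (27.3/10)·6.8 + (8.1/10)·9.4 = 26.2 m³/s.

Q ≈ 26.2 m³/s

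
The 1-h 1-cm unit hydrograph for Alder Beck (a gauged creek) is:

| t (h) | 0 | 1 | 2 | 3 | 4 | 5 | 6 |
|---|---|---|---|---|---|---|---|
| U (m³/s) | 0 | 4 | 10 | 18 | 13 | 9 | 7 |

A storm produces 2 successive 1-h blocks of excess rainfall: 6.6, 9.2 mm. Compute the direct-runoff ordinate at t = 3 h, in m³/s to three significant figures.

By discrete convolution, Q_j = Σ (P_i / 10 mm) · U_{j−i}.
At t = 3 h (j=3): Q = (6.6/10)·18 + (9.2/10)·10 = 21.1 m³/s.

Q ≈ 21.1 m³/s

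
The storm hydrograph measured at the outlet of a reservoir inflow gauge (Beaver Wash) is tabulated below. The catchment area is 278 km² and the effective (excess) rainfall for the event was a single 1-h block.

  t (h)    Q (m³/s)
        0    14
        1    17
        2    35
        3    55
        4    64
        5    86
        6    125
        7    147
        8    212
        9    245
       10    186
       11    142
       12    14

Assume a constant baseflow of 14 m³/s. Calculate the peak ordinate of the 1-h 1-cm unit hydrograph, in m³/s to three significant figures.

U_p ≈ 154 m³/s

Direct runoff: 0.0, 3.0, 21.0, 41.0, 50.0, 72.0, 111.0, 133.0, 198.0, 231.0, 172.0, 128.0, 0.0 m³/s; ΣQ_DR = 1160 m³/s, peak = 231.0 m³/s.
Runoff depth d = ΣQ_DR·Δt / A = 1160 × 3600 / (278 km²) = 15.02 mm.
The 1-cm UH is the DRH scaled by (10 mm)/d, so U_p = 231.0 × 10/15.02 = 154 m³/s.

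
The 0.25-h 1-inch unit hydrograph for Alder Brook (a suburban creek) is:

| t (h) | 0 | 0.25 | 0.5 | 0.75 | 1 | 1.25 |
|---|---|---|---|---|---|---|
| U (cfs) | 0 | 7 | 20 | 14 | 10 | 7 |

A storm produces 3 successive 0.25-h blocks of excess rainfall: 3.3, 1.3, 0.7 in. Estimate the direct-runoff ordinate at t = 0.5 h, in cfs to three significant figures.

Q ≈ 75.1 cfs

By discrete convolution, Q_j = Σ (P_i / 1 in) · U_{j−i}.
At t = 0.5 h (j=2): Q = (3.3/1)·20 + (1.3/1)·7 + (0.7/1)·0 = 75.1 cfs.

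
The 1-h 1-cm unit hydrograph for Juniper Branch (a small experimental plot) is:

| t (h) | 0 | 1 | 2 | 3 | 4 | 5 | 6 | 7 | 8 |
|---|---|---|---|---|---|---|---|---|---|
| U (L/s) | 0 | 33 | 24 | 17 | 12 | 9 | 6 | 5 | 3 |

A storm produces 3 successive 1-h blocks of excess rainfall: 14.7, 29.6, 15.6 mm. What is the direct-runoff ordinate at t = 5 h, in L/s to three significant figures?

By discrete convolution, Q_j = Σ (P_i / 10 mm) · U_{j−i}.
At t = 5 h (j=5): Q = (14.7/10)·9 + (29.6/10)·12 + (15.6/10)·17 = 75.3 L/s.

Q ≈ 75.3 L/s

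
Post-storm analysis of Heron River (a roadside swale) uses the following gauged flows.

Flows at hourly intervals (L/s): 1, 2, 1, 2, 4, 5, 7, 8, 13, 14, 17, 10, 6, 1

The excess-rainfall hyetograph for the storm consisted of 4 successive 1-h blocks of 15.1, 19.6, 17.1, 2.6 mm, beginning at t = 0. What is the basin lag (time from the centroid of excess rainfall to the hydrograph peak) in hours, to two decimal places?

t_L ≈ 8.37 h

Centroid of excess rainfall: t_c = Σ P_i·t̄_i / ΣP_i = 1.6324 h (block centres at 0.5, 1.5, 2.5, 3.5 h).
Hydrograph peak occurs at t = 10 h, so basin lag t_L = 10 − 1.6324 = 8.37 h.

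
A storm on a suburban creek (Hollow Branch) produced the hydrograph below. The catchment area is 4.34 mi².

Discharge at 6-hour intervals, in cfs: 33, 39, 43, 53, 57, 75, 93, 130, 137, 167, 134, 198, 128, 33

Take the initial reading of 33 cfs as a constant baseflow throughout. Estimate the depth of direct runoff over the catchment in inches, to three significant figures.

d ≈ 1.84 in

Direct runoff: 0.0, 6.0, 10.0, 20.0, 24.0, 42.0, 60.0, 97.0, 104.0, 134.0, 101.0, 165.0, 95.0, 0.0 cfs; ΣQ_DR = 858.0 cfs.
V = ΣQ_DR · Δt = 858.0 × 21600 s = 1.853 × 10^7 ft³.
Over A = 4.34 mi², depth = V / A = 1.84 in.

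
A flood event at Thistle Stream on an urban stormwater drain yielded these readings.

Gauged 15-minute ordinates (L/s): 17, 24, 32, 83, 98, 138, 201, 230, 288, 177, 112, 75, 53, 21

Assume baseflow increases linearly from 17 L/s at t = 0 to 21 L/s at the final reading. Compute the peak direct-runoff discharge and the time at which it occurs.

Subtracting baseflow gives direct-runoff ordinates: 0.00, 6.69, 14.38, 65.08, 79.77, 119.46, 182.15, 210.85, 268.54, 157.23, 91.92, 54.62, 32.31, 0.00 L/s.
The maximum is 268.54 L/s, occurring at the reading for t = 2 h.

Q_p = 268.54 L/s at t = 2 h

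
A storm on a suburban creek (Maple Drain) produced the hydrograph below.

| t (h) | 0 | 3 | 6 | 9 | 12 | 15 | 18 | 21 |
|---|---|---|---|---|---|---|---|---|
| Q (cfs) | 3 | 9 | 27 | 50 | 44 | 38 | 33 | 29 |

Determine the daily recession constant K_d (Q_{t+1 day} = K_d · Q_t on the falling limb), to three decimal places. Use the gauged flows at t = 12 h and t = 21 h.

K_d ≈ 0.329

Between t = 12 h and t = 21 h the flow falls from 44 to 29 cfs over 3×3 h = 9 h.
Per-interval ratio K = (29/44)^(1/3) = 0.8703; K_d = K^(24/3) = 0.329.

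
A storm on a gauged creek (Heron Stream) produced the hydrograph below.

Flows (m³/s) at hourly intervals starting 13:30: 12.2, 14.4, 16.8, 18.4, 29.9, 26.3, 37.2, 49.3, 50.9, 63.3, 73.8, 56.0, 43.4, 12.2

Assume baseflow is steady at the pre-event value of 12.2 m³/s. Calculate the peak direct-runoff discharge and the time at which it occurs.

Q_p = 61.6 m³/s at t = 23:30

Subtracting baseflow gives direct-runoff ordinates: 0.0, 2.2, 4.6, 6.2, 17.7, 14.1, 25.0, 37.1, 38.7, 51.1, 61.6, 43.8, 31.2, 0.0 m³/s.
The maximum is 61.6 m³/s, occurring at the reading for t = 23:30.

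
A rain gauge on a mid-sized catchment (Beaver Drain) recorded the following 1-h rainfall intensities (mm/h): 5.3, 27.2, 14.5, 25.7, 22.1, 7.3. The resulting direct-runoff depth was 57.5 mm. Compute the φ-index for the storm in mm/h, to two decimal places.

φ ≈ 8.00 mm/h

Only the 4 blocks with intensity above φ contribute runoff: 27.2, 14.5, 25.7, 22.1 mm/h.
Σ(I−φ)·Δt = d  ⇒  (27.2+14.5+25.7+22.1 − 4φ)·1 = 57.5
φ = (89.50 − 57.5/1) / 4 = 8.00 mm/h.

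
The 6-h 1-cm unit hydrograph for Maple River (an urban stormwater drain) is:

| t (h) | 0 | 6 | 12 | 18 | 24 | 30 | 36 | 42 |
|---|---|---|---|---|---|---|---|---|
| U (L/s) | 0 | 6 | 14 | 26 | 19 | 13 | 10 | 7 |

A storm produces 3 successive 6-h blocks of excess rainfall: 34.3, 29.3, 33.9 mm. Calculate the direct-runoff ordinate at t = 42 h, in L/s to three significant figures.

Q ≈ 97.4 L/s

By discrete convolution, Q_j = Σ (P_i / 10 mm) · U_{j−i}.
At t = 42 h (j=7): Q = (34.3/10)·7 + (29.3/10)·10 + (33.9/10)·13 = 97.4 L/s.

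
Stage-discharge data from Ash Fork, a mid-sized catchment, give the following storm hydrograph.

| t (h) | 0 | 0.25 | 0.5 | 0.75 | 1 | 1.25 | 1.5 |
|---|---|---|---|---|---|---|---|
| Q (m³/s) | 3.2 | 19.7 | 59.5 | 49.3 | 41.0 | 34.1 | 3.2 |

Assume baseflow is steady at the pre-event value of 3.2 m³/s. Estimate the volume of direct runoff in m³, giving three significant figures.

Direct-runoff ordinates (Q − Q_b): 0.0, 16.5, 56.3, 46.1, 37.8, 30.9, 0.0 m³/s.
ΣQ_DR = 187.6 m³/s.
With Δt = 0.25 h = 900 s, V = ΣQ_DR · Δt = 187.6 × 900 = 1.69 × 10^5 m³.

V ≈ 1.69 × 10^5 m³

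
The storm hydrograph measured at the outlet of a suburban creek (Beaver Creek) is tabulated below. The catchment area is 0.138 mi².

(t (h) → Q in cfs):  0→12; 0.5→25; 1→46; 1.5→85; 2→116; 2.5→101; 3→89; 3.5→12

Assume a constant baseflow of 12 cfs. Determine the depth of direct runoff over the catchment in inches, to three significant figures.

d ≈ 2.19 in

Direct runoff: 0.0, 13.0, 34.0, 73.0, 104.0, 89.0, 77.0, 0.0 cfs; ΣQ_DR = 390.0 cfs.
V = ΣQ_DR · Δt = 390.0 × 1800 s = 7.020 × 10^5 ft³.
Over A = 0.138 mi², depth = V / A = 2.19 in.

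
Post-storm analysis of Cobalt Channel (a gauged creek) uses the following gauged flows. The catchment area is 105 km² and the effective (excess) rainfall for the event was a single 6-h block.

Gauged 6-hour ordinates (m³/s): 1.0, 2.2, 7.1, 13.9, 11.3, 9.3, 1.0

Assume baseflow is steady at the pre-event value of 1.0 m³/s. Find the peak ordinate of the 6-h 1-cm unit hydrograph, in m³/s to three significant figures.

U_p ≈ 16.2 m³/s

Direct runoff: 0.0, 1.2, 6.1, 12.9, 10.3, 8.3, 0.0 m³/s; ΣQ_DR = 38.80 m³/s, peak = 12.9 m³/s.
Runoff depth d = ΣQ_DR·Δt / A = 38.80 × 21600 / (105 km²) = 7.982 mm.
The 1-cm UH is the DRH scaled by (10 mm)/d, so U_p = 12.9 × 10/7.982 = 16.2 m³/s.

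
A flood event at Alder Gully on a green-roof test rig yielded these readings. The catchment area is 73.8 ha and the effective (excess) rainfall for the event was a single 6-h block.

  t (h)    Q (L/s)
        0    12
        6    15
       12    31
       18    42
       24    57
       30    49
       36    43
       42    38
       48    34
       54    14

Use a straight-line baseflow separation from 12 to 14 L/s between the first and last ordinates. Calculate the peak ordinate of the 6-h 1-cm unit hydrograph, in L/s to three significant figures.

Direct runoff: 0.00, 2.78, 18.56, 29.33, 44.11, 35.89, 29.67, 24.44, 20.22, 0.00 L/s; ΣQ_DR = 205.0 L/s, peak = 44.11 L/s.
Runoff depth d = ΣQ_DR·Δt / A = 205.0 × 21600 / (73.8 ha) = 6.000 mm.
The 1-cm UH is the DRH scaled by (10 mm)/d, so U_p = 44.11 × 10/6.000 = 73.5 L/s.

U_p ≈ 73.5 L/s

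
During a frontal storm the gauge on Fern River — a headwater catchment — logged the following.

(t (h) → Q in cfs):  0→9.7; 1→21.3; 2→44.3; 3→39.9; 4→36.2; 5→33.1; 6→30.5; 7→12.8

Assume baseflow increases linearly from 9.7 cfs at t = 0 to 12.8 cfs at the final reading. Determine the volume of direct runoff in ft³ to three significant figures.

V ≈ 4.96 × 10^5 ft³

Direct-runoff ordinates (Q − Q_b): 0.00, 11.16, 33.71, 28.87, 24.73, 21.19, 18.14, 0.00 cfs.
ΣQ_DR = 137.8 cfs.
With Δt = 1 h = 3600 s, V = ΣQ_DR · Δt = 137.8 × 3600 = 4.96 × 10^5 ft³.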